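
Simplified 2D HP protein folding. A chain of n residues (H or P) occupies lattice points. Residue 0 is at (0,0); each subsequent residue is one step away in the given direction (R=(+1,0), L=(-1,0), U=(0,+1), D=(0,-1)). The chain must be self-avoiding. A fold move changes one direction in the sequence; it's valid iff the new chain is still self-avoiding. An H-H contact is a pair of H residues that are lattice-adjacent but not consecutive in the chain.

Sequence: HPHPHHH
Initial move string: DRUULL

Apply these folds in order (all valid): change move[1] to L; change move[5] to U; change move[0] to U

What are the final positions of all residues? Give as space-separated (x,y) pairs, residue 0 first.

Answer: (0,0) (0,1) (-1,1) (-1,2) (-1,3) (-2,3) (-2,4)

Derivation:
Initial moves: DRUULL
Fold: move[1]->L => DLUULL (positions: [(0, 0), (0, -1), (-1, -1), (-1, 0), (-1, 1), (-2, 1), (-3, 1)])
Fold: move[5]->U => DLUULU (positions: [(0, 0), (0, -1), (-1, -1), (-1, 0), (-1, 1), (-2, 1), (-2, 2)])
Fold: move[0]->U => ULUULU (positions: [(0, 0), (0, 1), (-1, 1), (-1, 2), (-1, 3), (-2, 3), (-2, 4)])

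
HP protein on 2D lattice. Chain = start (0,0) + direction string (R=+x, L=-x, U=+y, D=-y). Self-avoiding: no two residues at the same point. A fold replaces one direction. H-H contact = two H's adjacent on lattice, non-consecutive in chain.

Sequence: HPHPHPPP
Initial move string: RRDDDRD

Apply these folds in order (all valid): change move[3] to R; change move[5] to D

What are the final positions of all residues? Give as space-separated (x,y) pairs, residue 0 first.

Answer: (0,0) (1,0) (2,0) (2,-1) (3,-1) (3,-2) (3,-3) (3,-4)

Derivation:
Initial moves: RRDDDRD
Fold: move[3]->R => RRDRDRD (positions: [(0, 0), (1, 0), (2, 0), (2, -1), (3, -1), (3, -2), (4, -2), (4, -3)])
Fold: move[5]->D => RRDRDDD (positions: [(0, 0), (1, 0), (2, 0), (2, -1), (3, -1), (3, -2), (3, -3), (3, -4)])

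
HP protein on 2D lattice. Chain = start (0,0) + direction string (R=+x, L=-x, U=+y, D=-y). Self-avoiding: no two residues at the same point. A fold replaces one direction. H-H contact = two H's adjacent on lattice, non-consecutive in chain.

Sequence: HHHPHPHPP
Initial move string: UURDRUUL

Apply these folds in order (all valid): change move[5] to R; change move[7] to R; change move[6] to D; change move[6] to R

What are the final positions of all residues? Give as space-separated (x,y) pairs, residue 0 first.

Initial moves: UURDRUUL
Fold: move[5]->R => UURDRRUL (positions: [(0, 0), (0, 1), (0, 2), (1, 2), (1, 1), (2, 1), (3, 1), (3, 2), (2, 2)])
Fold: move[7]->R => UURDRRUR (positions: [(0, 0), (0, 1), (0, 2), (1, 2), (1, 1), (2, 1), (3, 1), (3, 2), (4, 2)])
Fold: move[6]->D => UURDRRDR (positions: [(0, 0), (0, 1), (0, 2), (1, 2), (1, 1), (2, 1), (3, 1), (3, 0), (4, 0)])
Fold: move[6]->R => UURDRRRR (positions: [(0, 0), (0, 1), (0, 2), (1, 2), (1, 1), (2, 1), (3, 1), (4, 1), (5, 1)])

Answer: (0,0) (0,1) (0,2) (1,2) (1,1) (2,1) (3,1) (4,1) (5,1)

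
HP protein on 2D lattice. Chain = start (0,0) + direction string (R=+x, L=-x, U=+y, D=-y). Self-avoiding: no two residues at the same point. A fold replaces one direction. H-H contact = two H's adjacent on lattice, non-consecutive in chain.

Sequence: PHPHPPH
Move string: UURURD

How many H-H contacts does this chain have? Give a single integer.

Positions: [(0, 0), (0, 1), (0, 2), (1, 2), (1, 3), (2, 3), (2, 2)]
H-H contact: residue 3 @(1,2) - residue 6 @(2, 2)

Answer: 1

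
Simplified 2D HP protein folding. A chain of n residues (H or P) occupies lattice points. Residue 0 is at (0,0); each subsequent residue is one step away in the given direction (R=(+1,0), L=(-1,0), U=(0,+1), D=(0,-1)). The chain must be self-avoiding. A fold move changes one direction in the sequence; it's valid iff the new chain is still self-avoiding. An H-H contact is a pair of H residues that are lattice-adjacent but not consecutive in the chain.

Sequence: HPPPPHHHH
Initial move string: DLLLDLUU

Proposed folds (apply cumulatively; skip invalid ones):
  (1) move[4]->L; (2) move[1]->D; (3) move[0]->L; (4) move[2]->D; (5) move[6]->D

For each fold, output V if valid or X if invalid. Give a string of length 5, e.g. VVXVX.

Initial: DLLLDLUU -> [(0, 0), (0, -1), (-1, -1), (-2, -1), (-3, -1), (-3, -2), (-4, -2), (-4, -1), (-4, 0)]
Fold 1: move[4]->L => DLLLLLUU VALID
Fold 2: move[1]->D => DDLLLLUU VALID
Fold 3: move[0]->L => LDLLLLUU VALID
Fold 4: move[2]->D => LDDLLLUU VALID
Fold 5: move[6]->D => LDDLLLDU INVALID (collision), skipped

Answer: VVVVX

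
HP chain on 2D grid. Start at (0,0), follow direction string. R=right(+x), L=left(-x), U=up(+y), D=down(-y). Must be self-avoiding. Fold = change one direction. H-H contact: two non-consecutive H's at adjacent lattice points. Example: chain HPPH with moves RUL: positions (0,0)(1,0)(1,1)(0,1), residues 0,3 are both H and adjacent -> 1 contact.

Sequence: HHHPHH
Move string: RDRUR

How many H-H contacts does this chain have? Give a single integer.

Answer: 1

Derivation:
Positions: [(0, 0), (1, 0), (1, -1), (2, -1), (2, 0), (3, 0)]
H-H contact: residue 1 @(1,0) - residue 4 @(2, 0)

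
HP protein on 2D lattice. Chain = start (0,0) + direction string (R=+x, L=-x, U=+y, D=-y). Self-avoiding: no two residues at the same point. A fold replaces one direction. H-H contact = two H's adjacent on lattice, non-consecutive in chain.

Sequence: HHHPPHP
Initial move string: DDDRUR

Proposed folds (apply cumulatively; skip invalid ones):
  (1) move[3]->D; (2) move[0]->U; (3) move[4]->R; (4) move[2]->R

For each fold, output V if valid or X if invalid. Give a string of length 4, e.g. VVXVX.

Answer: XXVV

Derivation:
Initial: DDDRUR -> [(0, 0), (0, -1), (0, -2), (0, -3), (1, -3), (1, -2), (2, -2)]
Fold 1: move[3]->D => DDDDUR INVALID (collision), skipped
Fold 2: move[0]->U => UDDRUR INVALID (collision), skipped
Fold 3: move[4]->R => DDDRRR VALID
Fold 4: move[2]->R => DDRRRR VALID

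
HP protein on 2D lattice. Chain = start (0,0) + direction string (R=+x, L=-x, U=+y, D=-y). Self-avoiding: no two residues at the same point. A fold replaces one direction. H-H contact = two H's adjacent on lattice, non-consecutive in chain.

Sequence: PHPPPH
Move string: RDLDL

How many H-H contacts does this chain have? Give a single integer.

Answer: 0

Derivation:
Positions: [(0, 0), (1, 0), (1, -1), (0, -1), (0, -2), (-1, -2)]
No H-H contacts found.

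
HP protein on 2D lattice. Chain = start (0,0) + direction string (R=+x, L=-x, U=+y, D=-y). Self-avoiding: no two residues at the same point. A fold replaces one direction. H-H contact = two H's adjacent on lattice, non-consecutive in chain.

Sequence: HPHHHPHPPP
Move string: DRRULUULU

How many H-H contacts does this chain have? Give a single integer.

Answer: 0

Derivation:
Positions: [(0, 0), (0, -1), (1, -1), (2, -1), (2, 0), (1, 0), (1, 1), (1, 2), (0, 2), (0, 3)]
No H-H contacts found.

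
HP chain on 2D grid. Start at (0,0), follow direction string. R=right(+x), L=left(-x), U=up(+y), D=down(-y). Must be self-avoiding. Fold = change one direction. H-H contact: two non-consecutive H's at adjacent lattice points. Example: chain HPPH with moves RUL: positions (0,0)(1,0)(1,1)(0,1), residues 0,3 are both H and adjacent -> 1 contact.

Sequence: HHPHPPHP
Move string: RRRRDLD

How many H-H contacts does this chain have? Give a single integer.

Positions: [(0, 0), (1, 0), (2, 0), (3, 0), (4, 0), (4, -1), (3, -1), (3, -2)]
H-H contact: residue 3 @(3,0) - residue 6 @(3, -1)

Answer: 1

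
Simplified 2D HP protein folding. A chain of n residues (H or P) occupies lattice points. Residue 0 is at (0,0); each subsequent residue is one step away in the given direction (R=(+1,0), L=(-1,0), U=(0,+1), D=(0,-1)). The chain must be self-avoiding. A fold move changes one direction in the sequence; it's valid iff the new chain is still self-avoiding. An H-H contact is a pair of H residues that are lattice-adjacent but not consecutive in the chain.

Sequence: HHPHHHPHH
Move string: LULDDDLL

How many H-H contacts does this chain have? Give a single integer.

Positions: [(0, 0), (-1, 0), (-1, 1), (-2, 1), (-2, 0), (-2, -1), (-2, -2), (-3, -2), (-4, -2)]
H-H contact: residue 1 @(-1,0) - residue 4 @(-2, 0)

Answer: 1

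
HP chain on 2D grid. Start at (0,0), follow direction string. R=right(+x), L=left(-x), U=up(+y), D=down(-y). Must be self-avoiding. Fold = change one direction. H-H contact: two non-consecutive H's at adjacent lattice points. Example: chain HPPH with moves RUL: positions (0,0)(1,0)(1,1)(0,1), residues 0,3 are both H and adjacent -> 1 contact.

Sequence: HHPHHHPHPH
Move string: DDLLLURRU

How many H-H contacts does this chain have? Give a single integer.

Answer: 2

Derivation:
Positions: [(0, 0), (0, -1), (0, -2), (-1, -2), (-2, -2), (-3, -2), (-3, -1), (-2, -1), (-1, -1), (-1, 0)]
H-H contact: residue 0 @(0,0) - residue 9 @(-1, 0)
H-H contact: residue 4 @(-2,-2) - residue 7 @(-2, -1)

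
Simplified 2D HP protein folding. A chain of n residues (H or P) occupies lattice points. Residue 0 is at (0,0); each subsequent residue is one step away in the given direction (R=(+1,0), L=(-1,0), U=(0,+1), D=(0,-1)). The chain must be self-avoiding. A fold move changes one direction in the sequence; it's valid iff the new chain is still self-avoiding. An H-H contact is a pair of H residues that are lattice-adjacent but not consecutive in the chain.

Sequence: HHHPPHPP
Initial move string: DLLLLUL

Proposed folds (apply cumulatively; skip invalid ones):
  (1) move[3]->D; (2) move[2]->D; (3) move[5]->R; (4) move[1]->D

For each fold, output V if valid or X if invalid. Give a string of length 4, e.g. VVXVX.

Initial: DLLLLUL -> [(0, 0), (0, -1), (-1, -1), (-2, -1), (-3, -1), (-4, -1), (-4, 0), (-5, 0)]
Fold 1: move[3]->D => DLLDLUL VALID
Fold 2: move[2]->D => DLDDLUL VALID
Fold 3: move[5]->R => DLDDLRL INVALID (collision), skipped
Fold 4: move[1]->D => DDDDLUL VALID

Answer: VVXV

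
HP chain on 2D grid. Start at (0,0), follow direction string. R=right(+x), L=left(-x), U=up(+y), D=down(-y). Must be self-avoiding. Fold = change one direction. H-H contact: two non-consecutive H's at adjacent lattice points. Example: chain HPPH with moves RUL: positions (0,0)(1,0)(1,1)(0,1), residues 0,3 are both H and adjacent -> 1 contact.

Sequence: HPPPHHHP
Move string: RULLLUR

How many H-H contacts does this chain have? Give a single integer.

Positions: [(0, 0), (1, 0), (1, 1), (0, 1), (-1, 1), (-2, 1), (-2, 2), (-1, 2)]
No H-H contacts found.

Answer: 0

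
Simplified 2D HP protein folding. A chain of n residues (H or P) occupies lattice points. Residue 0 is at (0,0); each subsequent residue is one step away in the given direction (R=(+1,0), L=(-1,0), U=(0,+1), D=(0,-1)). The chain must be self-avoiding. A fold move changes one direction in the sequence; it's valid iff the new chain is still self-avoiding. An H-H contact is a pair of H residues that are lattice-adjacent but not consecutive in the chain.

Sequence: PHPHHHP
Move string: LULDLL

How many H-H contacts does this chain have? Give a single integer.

Positions: [(0, 0), (-1, 0), (-1, 1), (-2, 1), (-2, 0), (-3, 0), (-4, 0)]
H-H contact: residue 1 @(-1,0) - residue 4 @(-2, 0)

Answer: 1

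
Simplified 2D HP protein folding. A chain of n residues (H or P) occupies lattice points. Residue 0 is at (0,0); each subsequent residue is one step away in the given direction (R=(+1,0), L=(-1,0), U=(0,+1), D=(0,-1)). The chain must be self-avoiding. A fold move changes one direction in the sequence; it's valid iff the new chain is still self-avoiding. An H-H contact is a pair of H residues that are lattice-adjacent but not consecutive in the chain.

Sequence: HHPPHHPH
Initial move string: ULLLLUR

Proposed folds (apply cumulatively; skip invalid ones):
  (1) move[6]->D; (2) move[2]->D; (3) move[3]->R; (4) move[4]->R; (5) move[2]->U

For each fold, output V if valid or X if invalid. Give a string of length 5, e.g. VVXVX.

Initial: ULLLLUR -> [(0, 0), (0, 1), (-1, 1), (-2, 1), (-3, 1), (-4, 1), (-4, 2), (-3, 2)]
Fold 1: move[6]->D => ULLLLUD INVALID (collision), skipped
Fold 2: move[2]->D => ULDLLUR VALID
Fold 3: move[3]->R => ULDRLUR INVALID (collision), skipped
Fold 4: move[4]->R => ULDLRUR INVALID (collision), skipped
Fold 5: move[2]->U => ULULLUR VALID

Answer: XVXXV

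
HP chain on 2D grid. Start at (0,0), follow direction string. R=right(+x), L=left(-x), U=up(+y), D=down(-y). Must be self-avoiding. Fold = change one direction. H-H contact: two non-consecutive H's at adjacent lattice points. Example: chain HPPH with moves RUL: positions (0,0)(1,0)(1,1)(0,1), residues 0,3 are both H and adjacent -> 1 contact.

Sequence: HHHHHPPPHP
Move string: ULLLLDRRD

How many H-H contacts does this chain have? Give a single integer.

Positions: [(0, 0), (0, 1), (-1, 1), (-2, 1), (-3, 1), (-4, 1), (-4, 0), (-3, 0), (-2, 0), (-2, -1)]
H-H contact: residue 3 @(-2,1) - residue 8 @(-2, 0)

Answer: 1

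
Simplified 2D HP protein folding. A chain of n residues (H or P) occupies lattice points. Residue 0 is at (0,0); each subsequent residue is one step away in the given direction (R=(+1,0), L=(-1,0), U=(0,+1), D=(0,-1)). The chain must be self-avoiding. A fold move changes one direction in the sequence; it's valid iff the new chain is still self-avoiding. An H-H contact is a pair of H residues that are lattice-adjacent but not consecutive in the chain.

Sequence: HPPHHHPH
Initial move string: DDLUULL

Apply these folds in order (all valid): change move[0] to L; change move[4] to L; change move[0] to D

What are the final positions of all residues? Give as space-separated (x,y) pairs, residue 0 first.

Initial moves: DDLUULL
Fold: move[0]->L => LDLUULL (positions: [(0, 0), (-1, 0), (-1, -1), (-2, -1), (-2, 0), (-2, 1), (-3, 1), (-4, 1)])
Fold: move[4]->L => LDLULLL (positions: [(0, 0), (-1, 0), (-1, -1), (-2, -1), (-2, 0), (-3, 0), (-4, 0), (-5, 0)])
Fold: move[0]->D => DDLULLL (positions: [(0, 0), (0, -1), (0, -2), (-1, -2), (-1, -1), (-2, -1), (-3, -1), (-4, -1)])

Answer: (0,0) (0,-1) (0,-2) (-1,-2) (-1,-1) (-2,-1) (-3,-1) (-4,-1)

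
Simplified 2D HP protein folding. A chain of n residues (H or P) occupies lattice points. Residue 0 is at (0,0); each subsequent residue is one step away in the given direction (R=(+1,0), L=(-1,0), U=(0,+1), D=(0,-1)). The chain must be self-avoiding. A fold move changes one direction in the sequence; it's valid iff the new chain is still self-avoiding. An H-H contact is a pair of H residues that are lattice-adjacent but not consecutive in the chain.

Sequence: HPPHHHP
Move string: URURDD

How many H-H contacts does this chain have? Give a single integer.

Positions: [(0, 0), (0, 1), (1, 1), (1, 2), (2, 2), (2, 1), (2, 0)]
No H-H contacts found.

Answer: 0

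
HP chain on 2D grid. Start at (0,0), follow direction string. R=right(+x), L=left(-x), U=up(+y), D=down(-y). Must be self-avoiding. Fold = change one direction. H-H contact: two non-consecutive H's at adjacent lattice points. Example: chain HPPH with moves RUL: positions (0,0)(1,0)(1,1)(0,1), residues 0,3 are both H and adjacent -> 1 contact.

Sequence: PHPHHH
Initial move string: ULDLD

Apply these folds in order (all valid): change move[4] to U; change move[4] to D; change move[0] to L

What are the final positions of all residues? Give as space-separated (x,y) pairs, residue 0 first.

Initial moves: ULDLD
Fold: move[4]->U => ULDLU (positions: [(0, 0), (0, 1), (-1, 1), (-1, 0), (-2, 0), (-2, 1)])
Fold: move[4]->D => ULDLD (positions: [(0, 0), (0, 1), (-1, 1), (-1, 0), (-2, 0), (-2, -1)])
Fold: move[0]->L => LLDLD (positions: [(0, 0), (-1, 0), (-2, 0), (-2, -1), (-3, -1), (-3, -2)])

Answer: (0,0) (-1,0) (-2,0) (-2,-1) (-3,-1) (-3,-2)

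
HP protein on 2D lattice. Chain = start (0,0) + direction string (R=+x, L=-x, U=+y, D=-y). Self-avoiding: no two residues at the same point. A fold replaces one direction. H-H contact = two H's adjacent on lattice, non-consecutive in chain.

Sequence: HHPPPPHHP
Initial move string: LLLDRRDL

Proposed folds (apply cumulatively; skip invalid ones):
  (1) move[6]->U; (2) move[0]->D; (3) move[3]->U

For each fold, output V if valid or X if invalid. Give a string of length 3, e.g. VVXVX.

Initial: LLLDRRDL -> [(0, 0), (-1, 0), (-2, 0), (-3, 0), (-3, -1), (-2, -1), (-1, -1), (-1, -2), (-2, -2)]
Fold 1: move[6]->U => LLLDRRUL INVALID (collision), skipped
Fold 2: move[0]->D => DLLDRRDL VALID
Fold 3: move[3]->U => DLLURRDL INVALID (collision), skipped

Answer: XVX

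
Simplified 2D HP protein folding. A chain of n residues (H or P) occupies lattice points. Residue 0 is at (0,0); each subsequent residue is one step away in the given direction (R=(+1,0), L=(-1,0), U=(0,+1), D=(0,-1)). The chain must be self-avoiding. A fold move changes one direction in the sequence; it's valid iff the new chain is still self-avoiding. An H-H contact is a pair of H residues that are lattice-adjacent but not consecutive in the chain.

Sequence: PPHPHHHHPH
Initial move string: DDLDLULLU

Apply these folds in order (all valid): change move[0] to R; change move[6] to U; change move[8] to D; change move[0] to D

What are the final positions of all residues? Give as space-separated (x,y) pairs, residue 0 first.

Answer: (0,0) (0,-1) (0,-2) (-1,-2) (-1,-3) (-2,-3) (-2,-2) (-2,-1) (-3,-1) (-3,-2)

Derivation:
Initial moves: DDLDLULLU
Fold: move[0]->R => RDLDLULLU (positions: [(0, 0), (1, 0), (1, -1), (0, -1), (0, -2), (-1, -2), (-1, -1), (-2, -1), (-3, -1), (-3, 0)])
Fold: move[6]->U => RDLDLUULU (positions: [(0, 0), (1, 0), (1, -1), (0, -1), (0, -2), (-1, -2), (-1, -1), (-1, 0), (-2, 0), (-2, 1)])
Fold: move[8]->D => RDLDLUULD (positions: [(0, 0), (1, 0), (1, -1), (0, -1), (0, -2), (-1, -2), (-1, -1), (-1, 0), (-2, 0), (-2, -1)])
Fold: move[0]->D => DDLDLUULD (positions: [(0, 0), (0, -1), (0, -2), (-1, -2), (-1, -3), (-2, -3), (-2, -2), (-2, -1), (-3, -1), (-3, -2)])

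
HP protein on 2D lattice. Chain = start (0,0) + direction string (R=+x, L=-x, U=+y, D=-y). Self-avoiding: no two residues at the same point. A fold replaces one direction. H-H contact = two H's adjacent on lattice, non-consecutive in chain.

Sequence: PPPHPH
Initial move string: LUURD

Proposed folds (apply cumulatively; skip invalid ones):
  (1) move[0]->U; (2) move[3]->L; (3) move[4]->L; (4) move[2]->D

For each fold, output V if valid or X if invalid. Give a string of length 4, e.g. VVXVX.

Answer: VVVX

Derivation:
Initial: LUURD -> [(0, 0), (-1, 0), (-1, 1), (-1, 2), (0, 2), (0, 1)]
Fold 1: move[0]->U => UUURD VALID
Fold 2: move[3]->L => UUULD VALID
Fold 3: move[4]->L => UUULL VALID
Fold 4: move[2]->D => UUDLL INVALID (collision), skipped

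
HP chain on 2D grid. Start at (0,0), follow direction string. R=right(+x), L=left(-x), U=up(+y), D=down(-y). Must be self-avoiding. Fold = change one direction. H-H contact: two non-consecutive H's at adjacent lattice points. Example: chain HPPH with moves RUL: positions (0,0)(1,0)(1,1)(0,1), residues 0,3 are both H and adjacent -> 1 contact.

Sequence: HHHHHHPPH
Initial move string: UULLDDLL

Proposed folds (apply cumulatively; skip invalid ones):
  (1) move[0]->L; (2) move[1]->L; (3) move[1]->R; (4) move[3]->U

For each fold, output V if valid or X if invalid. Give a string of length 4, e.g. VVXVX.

Answer: VVXX

Derivation:
Initial: UULLDDLL -> [(0, 0), (0, 1), (0, 2), (-1, 2), (-2, 2), (-2, 1), (-2, 0), (-3, 0), (-4, 0)]
Fold 1: move[0]->L => LULLDDLL VALID
Fold 2: move[1]->L => LLLLDDLL VALID
Fold 3: move[1]->R => LRLLDDLL INVALID (collision), skipped
Fold 4: move[3]->U => LLLUDDLL INVALID (collision), skipped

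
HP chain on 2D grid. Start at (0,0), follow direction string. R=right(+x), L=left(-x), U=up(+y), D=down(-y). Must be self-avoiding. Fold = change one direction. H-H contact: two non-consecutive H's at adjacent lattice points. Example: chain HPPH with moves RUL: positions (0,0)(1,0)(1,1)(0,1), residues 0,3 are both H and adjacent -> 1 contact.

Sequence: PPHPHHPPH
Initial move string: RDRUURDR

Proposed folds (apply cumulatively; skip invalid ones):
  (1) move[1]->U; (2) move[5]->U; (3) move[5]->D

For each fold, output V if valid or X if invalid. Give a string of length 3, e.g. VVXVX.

Answer: VXX

Derivation:
Initial: RDRUURDR -> [(0, 0), (1, 0), (1, -1), (2, -1), (2, 0), (2, 1), (3, 1), (3, 0), (4, 0)]
Fold 1: move[1]->U => RURUURDR VALID
Fold 2: move[5]->U => RURUUUDR INVALID (collision), skipped
Fold 3: move[5]->D => RURUUDDR INVALID (collision), skipped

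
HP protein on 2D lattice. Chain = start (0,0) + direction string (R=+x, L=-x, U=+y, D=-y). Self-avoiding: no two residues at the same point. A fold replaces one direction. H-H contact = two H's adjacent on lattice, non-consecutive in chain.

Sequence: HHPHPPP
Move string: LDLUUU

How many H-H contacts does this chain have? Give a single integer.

Answer: 0

Derivation:
Positions: [(0, 0), (-1, 0), (-1, -1), (-2, -1), (-2, 0), (-2, 1), (-2, 2)]
No H-H contacts found.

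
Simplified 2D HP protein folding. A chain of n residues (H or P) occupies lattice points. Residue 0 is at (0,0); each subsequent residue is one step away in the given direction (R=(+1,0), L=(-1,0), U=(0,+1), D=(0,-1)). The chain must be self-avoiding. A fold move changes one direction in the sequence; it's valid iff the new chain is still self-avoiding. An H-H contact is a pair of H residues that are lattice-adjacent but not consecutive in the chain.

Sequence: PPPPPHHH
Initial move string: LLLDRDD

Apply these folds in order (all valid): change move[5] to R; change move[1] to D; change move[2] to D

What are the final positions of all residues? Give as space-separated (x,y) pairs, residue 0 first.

Answer: (0,0) (-1,0) (-1,-1) (-1,-2) (-1,-3) (0,-3) (1,-3) (1,-4)

Derivation:
Initial moves: LLLDRDD
Fold: move[5]->R => LLLDRRD (positions: [(0, 0), (-1, 0), (-2, 0), (-3, 0), (-3, -1), (-2, -1), (-1, -1), (-1, -2)])
Fold: move[1]->D => LDLDRRD (positions: [(0, 0), (-1, 0), (-1, -1), (-2, -1), (-2, -2), (-1, -2), (0, -2), (0, -3)])
Fold: move[2]->D => LDDDRRD (positions: [(0, 0), (-1, 0), (-1, -1), (-1, -2), (-1, -3), (0, -3), (1, -3), (1, -4)])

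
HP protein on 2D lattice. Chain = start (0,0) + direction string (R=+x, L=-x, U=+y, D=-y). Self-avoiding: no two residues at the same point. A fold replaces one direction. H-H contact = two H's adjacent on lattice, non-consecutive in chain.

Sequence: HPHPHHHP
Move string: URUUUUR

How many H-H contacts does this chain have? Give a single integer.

Answer: 0

Derivation:
Positions: [(0, 0), (0, 1), (1, 1), (1, 2), (1, 3), (1, 4), (1, 5), (2, 5)]
No H-H contacts found.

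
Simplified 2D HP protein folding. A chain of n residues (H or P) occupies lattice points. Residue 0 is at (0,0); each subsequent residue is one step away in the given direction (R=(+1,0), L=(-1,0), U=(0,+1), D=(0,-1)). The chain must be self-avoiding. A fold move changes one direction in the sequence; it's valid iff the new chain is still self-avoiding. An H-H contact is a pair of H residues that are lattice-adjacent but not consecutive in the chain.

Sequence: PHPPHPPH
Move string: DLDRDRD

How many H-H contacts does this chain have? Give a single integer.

Answer: 1

Derivation:
Positions: [(0, 0), (0, -1), (-1, -1), (-1, -2), (0, -2), (0, -3), (1, -3), (1, -4)]
H-H contact: residue 1 @(0,-1) - residue 4 @(0, -2)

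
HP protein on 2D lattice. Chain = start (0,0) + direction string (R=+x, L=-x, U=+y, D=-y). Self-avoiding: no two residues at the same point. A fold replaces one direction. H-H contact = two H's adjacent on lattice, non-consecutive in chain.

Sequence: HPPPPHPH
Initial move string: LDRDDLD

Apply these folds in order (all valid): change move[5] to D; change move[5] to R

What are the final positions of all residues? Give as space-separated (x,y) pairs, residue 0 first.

Answer: (0,0) (-1,0) (-1,-1) (0,-1) (0,-2) (0,-3) (1,-3) (1,-4)

Derivation:
Initial moves: LDRDDLD
Fold: move[5]->D => LDRDDDD (positions: [(0, 0), (-1, 0), (-1, -1), (0, -1), (0, -2), (0, -3), (0, -4), (0, -5)])
Fold: move[5]->R => LDRDDRD (positions: [(0, 0), (-1, 0), (-1, -1), (0, -1), (0, -2), (0, -3), (1, -3), (1, -4)])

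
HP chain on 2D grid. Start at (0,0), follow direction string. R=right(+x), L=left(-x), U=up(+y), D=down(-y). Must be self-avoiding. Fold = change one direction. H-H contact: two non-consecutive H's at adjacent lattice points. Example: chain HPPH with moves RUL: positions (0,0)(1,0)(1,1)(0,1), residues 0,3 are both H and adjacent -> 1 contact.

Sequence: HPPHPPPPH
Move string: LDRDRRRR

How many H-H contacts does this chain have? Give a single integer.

Positions: [(0, 0), (-1, 0), (-1, -1), (0, -1), (0, -2), (1, -2), (2, -2), (3, -2), (4, -2)]
H-H contact: residue 0 @(0,0) - residue 3 @(0, -1)

Answer: 1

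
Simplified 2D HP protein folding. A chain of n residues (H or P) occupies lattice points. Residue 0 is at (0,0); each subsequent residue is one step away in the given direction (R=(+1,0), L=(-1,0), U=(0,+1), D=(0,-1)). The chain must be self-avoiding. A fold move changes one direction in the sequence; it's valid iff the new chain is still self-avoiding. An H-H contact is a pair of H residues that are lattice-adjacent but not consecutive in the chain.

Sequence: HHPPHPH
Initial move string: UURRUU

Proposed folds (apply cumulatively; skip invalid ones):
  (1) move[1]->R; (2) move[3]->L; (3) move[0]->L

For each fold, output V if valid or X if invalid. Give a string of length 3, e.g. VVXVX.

Initial: UURRUU -> [(0, 0), (0, 1), (0, 2), (1, 2), (2, 2), (2, 3), (2, 4)]
Fold 1: move[1]->R => URRRUU VALID
Fold 2: move[3]->L => URRLUU INVALID (collision), skipped
Fold 3: move[0]->L => LRRRUU INVALID (collision), skipped

Answer: VXX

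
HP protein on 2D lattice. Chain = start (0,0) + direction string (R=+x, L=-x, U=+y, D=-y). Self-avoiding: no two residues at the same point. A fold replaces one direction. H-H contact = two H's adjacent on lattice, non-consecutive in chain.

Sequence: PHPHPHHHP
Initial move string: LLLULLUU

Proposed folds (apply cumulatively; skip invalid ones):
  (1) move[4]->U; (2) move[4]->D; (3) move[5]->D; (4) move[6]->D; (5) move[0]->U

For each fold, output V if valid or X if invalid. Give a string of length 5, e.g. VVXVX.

Initial: LLLULLUU -> [(0, 0), (-1, 0), (-2, 0), (-3, 0), (-3, 1), (-4, 1), (-5, 1), (-5, 2), (-5, 3)]
Fold 1: move[4]->U => LLLUULUU VALID
Fold 2: move[4]->D => LLLUDLUU INVALID (collision), skipped
Fold 3: move[5]->D => LLLUUDUU INVALID (collision), skipped
Fold 4: move[6]->D => LLLUULDU INVALID (collision), skipped
Fold 5: move[0]->U => ULLUULUU VALID

Answer: VXXXV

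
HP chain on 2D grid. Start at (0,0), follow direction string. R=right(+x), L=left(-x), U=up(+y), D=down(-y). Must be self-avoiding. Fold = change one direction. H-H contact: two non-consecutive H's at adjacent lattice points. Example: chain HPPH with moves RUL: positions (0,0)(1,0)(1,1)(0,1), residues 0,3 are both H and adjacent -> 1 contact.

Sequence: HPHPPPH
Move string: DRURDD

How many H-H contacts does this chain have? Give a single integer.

Answer: 0

Derivation:
Positions: [(0, 0), (0, -1), (1, -1), (1, 0), (2, 0), (2, -1), (2, -2)]
No H-H contacts found.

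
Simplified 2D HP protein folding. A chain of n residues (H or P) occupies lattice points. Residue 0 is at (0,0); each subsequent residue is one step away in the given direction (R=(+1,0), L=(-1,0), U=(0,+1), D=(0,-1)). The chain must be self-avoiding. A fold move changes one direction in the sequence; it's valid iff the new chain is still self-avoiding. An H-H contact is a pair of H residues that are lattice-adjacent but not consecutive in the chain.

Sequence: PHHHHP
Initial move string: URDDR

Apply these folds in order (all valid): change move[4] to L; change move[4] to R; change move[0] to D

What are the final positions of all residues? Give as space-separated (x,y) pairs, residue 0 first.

Initial moves: URDDR
Fold: move[4]->L => URDDL (positions: [(0, 0), (0, 1), (1, 1), (1, 0), (1, -1), (0, -1)])
Fold: move[4]->R => URDDR (positions: [(0, 0), (0, 1), (1, 1), (1, 0), (1, -1), (2, -1)])
Fold: move[0]->D => DRDDR (positions: [(0, 0), (0, -1), (1, -1), (1, -2), (1, -3), (2, -3)])

Answer: (0,0) (0,-1) (1,-1) (1,-2) (1,-3) (2,-3)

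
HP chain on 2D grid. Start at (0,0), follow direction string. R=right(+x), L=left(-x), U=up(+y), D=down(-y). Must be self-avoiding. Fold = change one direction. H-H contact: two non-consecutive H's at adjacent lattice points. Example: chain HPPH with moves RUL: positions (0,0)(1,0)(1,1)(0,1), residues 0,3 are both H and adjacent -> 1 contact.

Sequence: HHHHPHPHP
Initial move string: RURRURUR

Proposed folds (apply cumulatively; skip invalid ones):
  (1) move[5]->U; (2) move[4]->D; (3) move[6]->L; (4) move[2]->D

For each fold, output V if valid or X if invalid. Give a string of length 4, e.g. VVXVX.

Answer: VXXX

Derivation:
Initial: RURRURUR -> [(0, 0), (1, 0), (1, 1), (2, 1), (3, 1), (3, 2), (4, 2), (4, 3), (5, 3)]
Fold 1: move[5]->U => RURRUUUR VALID
Fold 2: move[4]->D => RURRDUUR INVALID (collision), skipped
Fold 3: move[6]->L => RURRUULR INVALID (collision), skipped
Fold 4: move[2]->D => RUDRUUUR INVALID (collision), skipped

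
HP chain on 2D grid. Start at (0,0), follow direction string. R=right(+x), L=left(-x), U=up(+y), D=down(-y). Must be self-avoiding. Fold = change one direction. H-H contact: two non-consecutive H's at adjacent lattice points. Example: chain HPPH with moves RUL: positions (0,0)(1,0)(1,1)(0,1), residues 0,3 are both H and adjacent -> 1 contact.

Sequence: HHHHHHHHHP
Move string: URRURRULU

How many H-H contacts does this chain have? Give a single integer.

Positions: [(0, 0), (0, 1), (1, 1), (2, 1), (2, 2), (3, 2), (4, 2), (4, 3), (3, 3), (3, 4)]
H-H contact: residue 5 @(3,2) - residue 8 @(3, 3)

Answer: 1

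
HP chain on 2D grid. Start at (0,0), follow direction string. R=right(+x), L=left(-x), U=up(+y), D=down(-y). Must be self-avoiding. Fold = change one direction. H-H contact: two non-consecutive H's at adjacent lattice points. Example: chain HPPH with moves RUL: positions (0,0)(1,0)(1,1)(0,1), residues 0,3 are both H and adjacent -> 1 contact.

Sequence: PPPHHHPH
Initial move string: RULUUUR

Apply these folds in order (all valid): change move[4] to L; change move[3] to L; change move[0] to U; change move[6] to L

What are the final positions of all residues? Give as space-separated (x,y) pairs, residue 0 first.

Initial moves: RULUUUR
Fold: move[4]->L => RULULUR (positions: [(0, 0), (1, 0), (1, 1), (0, 1), (0, 2), (-1, 2), (-1, 3), (0, 3)])
Fold: move[3]->L => RULLLUR (positions: [(0, 0), (1, 0), (1, 1), (0, 1), (-1, 1), (-2, 1), (-2, 2), (-1, 2)])
Fold: move[0]->U => UULLLUR (positions: [(0, 0), (0, 1), (0, 2), (-1, 2), (-2, 2), (-3, 2), (-3, 3), (-2, 3)])
Fold: move[6]->L => UULLLUL (positions: [(0, 0), (0, 1), (0, 2), (-1, 2), (-2, 2), (-3, 2), (-3, 3), (-4, 3)])

Answer: (0,0) (0,1) (0,2) (-1,2) (-2,2) (-3,2) (-3,3) (-4,3)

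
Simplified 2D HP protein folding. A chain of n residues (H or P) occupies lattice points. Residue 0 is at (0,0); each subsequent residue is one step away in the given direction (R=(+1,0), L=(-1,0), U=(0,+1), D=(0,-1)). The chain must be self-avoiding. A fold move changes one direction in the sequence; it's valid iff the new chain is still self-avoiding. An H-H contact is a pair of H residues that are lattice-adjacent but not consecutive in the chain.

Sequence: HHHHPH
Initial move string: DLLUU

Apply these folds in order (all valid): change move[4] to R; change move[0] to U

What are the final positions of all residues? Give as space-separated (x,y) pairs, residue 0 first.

Answer: (0,0) (0,1) (-1,1) (-2,1) (-2,2) (-1,2)

Derivation:
Initial moves: DLLUU
Fold: move[4]->R => DLLUR (positions: [(0, 0), (0, -1), (-1, -1), (-2, -1), (-2, 0), (-1, 0)])
Fold: move[0]->U => ULLUR (positions: [(0, 0), (0, 1), (-1, 1), (-2, 1), (-2, 2), (-1, 2)])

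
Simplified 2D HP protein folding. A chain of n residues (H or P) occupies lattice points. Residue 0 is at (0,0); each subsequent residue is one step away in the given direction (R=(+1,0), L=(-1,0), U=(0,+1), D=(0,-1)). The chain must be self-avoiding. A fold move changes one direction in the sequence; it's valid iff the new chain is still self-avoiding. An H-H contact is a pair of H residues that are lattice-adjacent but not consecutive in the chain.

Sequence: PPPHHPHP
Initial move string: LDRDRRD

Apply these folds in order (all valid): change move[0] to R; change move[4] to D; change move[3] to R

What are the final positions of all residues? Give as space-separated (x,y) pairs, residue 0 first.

Answer: (0,0) (1,0) (1,-1) (2,-1) (3,-1) (3,-2) (4,-2) (4,-3)

Derivation:
Initial moves: LDRDRRD
Fold: move[0]->R => RDRDRRD (positions: [(0, 0), (1, 0), (1, -1), (2, -1), (2, -2), (3, -2), (4, -2), (4, -3)])
Fold: move[4]->D => RDRDDRD (positions: [(0, 0), (1, 0), (1, -1), (2, -1), (2, -2), (2, -3), (3, -3), (3, -4)])
Fold: move[3]->R => RDRRDRD (positions: [(0, 0), (1, 0), (1, -1), (2, -1), (3, -1), (3, -2), (4, -2), (4, -3)])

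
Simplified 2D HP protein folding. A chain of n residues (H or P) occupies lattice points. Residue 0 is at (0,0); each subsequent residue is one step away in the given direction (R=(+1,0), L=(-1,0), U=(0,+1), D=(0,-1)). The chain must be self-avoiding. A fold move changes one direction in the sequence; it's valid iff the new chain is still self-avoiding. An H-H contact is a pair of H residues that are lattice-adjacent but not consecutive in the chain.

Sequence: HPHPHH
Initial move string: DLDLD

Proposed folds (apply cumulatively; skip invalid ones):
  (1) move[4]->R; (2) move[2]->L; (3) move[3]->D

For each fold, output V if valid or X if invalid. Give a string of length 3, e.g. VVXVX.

Initial: DLDLD -> [(0, 0), (0, -1), (-1, -1), (-1, -2), (-2, -2), (-2, -3)]
Fold 1: move[4]->R => DLDLR INVALID (collision), skipped
Fold 2: move[2]->L => DLLLD VALID
Fold 3: move[3]->D => DLLDD VALID

Answer: XVV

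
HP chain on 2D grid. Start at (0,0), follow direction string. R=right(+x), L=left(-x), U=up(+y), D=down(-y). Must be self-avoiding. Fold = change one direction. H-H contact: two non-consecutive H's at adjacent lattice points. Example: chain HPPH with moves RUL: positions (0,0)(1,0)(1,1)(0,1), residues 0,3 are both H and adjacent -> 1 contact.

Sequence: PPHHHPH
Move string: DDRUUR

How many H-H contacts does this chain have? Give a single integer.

Answer: 0

Derivation:
Positions: [(0, 0), (0, -1), (0, -2), (1, -2), (1, -1), (1, 0), (2, 0)]
No H-H contacts found.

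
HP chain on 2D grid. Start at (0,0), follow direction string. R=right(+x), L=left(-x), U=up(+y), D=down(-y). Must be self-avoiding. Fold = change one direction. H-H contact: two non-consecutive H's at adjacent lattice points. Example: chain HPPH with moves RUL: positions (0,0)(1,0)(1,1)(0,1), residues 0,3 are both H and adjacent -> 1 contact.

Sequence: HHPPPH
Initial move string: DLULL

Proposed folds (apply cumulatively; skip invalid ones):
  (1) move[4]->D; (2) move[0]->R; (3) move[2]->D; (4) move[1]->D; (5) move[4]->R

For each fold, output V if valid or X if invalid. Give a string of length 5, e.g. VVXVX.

Initial: DLULL -> [(0, 0), (0, -1), (-1, -1), (-1, 0), (-2, 0), (-3, 0)]
Fold 1: move[4]->D => DLULD VALID
Fold 2: move[0]->R => RLULD INVALID (collision), skipped
Fold 3: move[2]->D => DLDLD VALID
Fold 4: move[1]->D => DDDLD VALID
Fold 5: move[4]->R => DDDLR INVALID (collision), skipped

Answer: VXVVX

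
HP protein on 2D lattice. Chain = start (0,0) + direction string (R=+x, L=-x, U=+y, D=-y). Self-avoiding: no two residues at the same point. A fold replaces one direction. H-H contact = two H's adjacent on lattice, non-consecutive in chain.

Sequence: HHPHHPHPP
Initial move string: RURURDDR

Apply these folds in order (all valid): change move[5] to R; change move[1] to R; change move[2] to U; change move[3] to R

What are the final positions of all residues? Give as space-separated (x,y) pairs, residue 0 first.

Answer: (0,0) (1,0) (2,0) (2,1) (3,1) (4,1) (5,1) (5,0) (6,0)

Derivation:
Initial moves: RURURDDR
Fold: move[5]->R => RURURRDR (positions: [(0, 0), (1, 0), (1, 1), (2, 1), (2, 2), (3, 2), (4, 2), (4, 1), (5, 1)])
Fold: move[1]->R => RRRURRDR (positions: [(0, 0), (1, 0), (2, 0), (3, 0), (3, 1), (4, 1), (5, 1), (5, 0), (6, 0)])
Fold: move[2]->U => RRUURRDR (positions: [(0, 0), (1, 0), (2, 0), (2, 1), (2, 2), (3, 2), (4, 2), (4, 1), (5, 1)])
Fold: move[3]->R => RRURRRDR (positions: [(0, 0), (1, 0), (2, 0), (2, 1), (3, 1), (4, 1), (5, 1), (5, 0), (6, 0)])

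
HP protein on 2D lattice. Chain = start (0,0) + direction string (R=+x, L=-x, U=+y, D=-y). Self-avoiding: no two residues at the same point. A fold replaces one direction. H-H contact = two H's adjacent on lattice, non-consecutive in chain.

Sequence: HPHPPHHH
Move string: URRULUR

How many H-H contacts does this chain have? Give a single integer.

Positions: [(0, 0), (0, 1), (1, 1), (2, 1), (2, 2), (1, 2), (1, 3), (2, 3)]
H-H contact: residue 2 @(1,1) - residue 5 @(1, 2)

Answer: 1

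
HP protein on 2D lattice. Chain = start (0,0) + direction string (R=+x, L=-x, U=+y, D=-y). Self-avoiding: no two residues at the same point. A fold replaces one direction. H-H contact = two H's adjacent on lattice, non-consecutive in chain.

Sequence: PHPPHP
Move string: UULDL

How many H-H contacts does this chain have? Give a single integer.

Positions: [(0, 0), (0, 1), (0, 2), (-1, 2), (-1, 1), (-2, 1)]
H-H contact: residue 1 @(0,1) - residue 4 @(-1, 1)

Answer: 1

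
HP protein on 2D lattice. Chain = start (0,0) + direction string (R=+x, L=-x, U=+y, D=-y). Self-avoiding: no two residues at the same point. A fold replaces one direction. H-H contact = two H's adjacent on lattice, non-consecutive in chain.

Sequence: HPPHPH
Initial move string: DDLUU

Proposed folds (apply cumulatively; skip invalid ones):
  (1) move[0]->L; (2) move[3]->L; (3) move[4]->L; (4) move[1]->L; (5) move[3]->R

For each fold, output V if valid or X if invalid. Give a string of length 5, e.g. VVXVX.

Answer: VVVVX

Derivation:
Initial: DDLUU -> [(0, 0), (0, -1), (0, -2), (-1, -2), (-1, -1), (-1, 0)]
Fold 1: move[0]->L => LDLUU VALID
Fold 2: move[3]->L => LDLLU VALID
Fold 3: move[4]->L => LDLLL VALID
Fold 4: move[1]->L => LLLLL VALID
Fold 5: move[3]->R => LLLRL INVALID (collision), skipped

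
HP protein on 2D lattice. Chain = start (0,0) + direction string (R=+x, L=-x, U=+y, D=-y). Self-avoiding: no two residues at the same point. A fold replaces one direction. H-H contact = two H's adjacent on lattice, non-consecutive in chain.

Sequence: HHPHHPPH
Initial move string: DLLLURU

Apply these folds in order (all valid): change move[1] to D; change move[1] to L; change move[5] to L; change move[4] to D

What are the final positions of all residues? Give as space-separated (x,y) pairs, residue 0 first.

Answer: (0,0) (0,-1) (-1,-1) (-2,-1) (-3,-1) (-3,-2) (-4,-2) (-4,-1)

Derivation:
Initial moves: DLLLURU
Fold: move[1]->D => DDLLURU (positions: [(0, 0), (0, -1), (0, -2), (-1, -2), (-2, -2), (-2, -1), (-1, -1), (-1, 0)])
Fold: move[1]->L => DLLLURU (positions: [(0, 0), (0, -1), (-1, -1), (-2, -1), (-3, -1), (-3, 0), (-2, 0), (-2, 1)])
Fold: move[5]->L => DLLLULU (positions: [(0, 0), (0, -1), (-1, -1), (-2, -1), (-3, -1), (-3, 0), (-4, 0), (-4, 1)])
Fold: move[4]->D => DLLLDLU (positions: [(0, 0), (0, -1), (-1, -1), (-2, -1), (-3, -1), (-3, -2), (-4, -2), (-4, -1)])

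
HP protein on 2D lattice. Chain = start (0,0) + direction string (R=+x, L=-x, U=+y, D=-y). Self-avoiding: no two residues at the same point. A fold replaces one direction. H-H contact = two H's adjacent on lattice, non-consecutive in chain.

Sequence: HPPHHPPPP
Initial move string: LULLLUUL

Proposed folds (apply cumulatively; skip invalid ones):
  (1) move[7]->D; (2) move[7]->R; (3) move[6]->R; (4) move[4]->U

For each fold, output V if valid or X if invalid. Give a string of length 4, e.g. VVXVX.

Answer: XVVV

Derivation:
Initial: LULLLUUL -> [(0, 0), (-1, 0), (-1, 1), (-2, 1), (-3, 1), (-4, 1), (-4, 2), (-4, 3), (-5, 3)]
Fold 1: move[7]->D => LULLLUUD INVALID (collision), skipped
Fold 2: move[7]->R => LULLLUUR VALID
Fold 3: move[6]->R => LULLLURR VALID
Fold 4: move[4]->U => LULLUURR VALID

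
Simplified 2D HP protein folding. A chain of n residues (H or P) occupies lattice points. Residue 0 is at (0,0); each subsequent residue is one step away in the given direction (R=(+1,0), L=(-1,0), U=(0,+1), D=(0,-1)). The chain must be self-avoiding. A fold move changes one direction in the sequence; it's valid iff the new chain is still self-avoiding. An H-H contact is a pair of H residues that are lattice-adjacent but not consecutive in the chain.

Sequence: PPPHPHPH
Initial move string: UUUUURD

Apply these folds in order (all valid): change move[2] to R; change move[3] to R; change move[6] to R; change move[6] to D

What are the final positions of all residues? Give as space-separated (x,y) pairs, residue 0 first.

Answer: (0,0) (0,1) (0,2) (1,2) (2,2) (2,3) (3,3) (3,2)

Derivation:
Initial moves: UUUUURD
Fold: move[2]->R => UURUURD (positions: [(0, 0), (0, 1), (0, 2), (1, 2), (1, 3), (1, 4), (2, 4), (2, 3)])
Fold: move[3]->R => UURRURD (positions: [(0, 0), (0, 1), (0, 2), (1, 2), (2, 2), (2, 3), (3, 3), (3, 2)])
Fold: move[6]->R => UURRURR (positions: [(0, 0), (0, 1), (0, 2), (1, 2), (2, 2), (2, 3), (3, 3), (4, 3)])
Fold: move[6]->D => UURRURD (positions: [(0, 0), (0, 1), (0, 2), (1, 2), (2, 2), (2, 3), (3, 3), (3, 2)])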